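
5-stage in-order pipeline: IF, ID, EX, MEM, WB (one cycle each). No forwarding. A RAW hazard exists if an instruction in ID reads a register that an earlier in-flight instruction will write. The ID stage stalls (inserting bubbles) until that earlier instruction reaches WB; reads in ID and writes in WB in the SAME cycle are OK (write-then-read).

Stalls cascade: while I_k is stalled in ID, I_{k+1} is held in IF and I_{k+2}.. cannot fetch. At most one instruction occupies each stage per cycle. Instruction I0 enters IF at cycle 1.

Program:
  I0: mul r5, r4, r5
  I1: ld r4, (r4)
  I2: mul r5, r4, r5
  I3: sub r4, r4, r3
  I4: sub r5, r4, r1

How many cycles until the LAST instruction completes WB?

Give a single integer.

I0 mul r5 <- r4,r5: IF@1 ID@2 stall=0 (-) EX@3 MEM@4 WB@5
I1 ld r4 <- r4: IF@2 ID@3 stall=0 (-) EX@4 MEM@5 WB@6
I2 mul r5 <- r4,r5: IF@3 ID@4 stall=2 (RAW on I1.r4 (WB@6)) EX@7 MEM@8 WB@9
I3 sub r4 <- r4,r3: IF@4 ID@7 stall=0 (-) EX@8 MEM@9 WB@10
I4 sub r5 <- r4,r1: IF@7 ID@8 stall=2 (RAW on I3.r4 (WB@10)) EX@11 MEM@12 WB@13

Answer: 13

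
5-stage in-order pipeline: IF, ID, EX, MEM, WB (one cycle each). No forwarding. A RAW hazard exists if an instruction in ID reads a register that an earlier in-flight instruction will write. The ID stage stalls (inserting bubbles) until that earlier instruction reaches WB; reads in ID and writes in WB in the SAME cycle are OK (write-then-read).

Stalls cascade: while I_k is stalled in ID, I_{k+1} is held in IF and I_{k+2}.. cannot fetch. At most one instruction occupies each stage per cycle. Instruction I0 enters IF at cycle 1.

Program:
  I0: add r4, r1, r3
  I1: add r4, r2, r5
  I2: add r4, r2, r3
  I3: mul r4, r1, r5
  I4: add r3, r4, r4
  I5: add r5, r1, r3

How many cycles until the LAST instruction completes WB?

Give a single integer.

Answer: 14

Derivation:
I0 add r4 <- r1,r3: IF@1 ID@2 stall=0 (-) EX@3 MEM@4 WB@5
I1 add r4 <- r2,r5: IF@2 ID@3 stall=0 (-) EX@4 MEM@5 WB@6
I2 add r4 <- r2,r3: IF@3 ID@4 stall=0 (-) EX@5 MEM@6 WB@7
I3 mul r4 <- r1,r5: IF@4 ID@5 stall=0 (-) EX@6 MEM@7 WB@8
I4 add r3 <- r4,r4: IF@5 ID@6 stall=2 (RAW on I3.r4 (WB@8)) EX@9 MEM@10 WB@11
I5 add r5 <- r1,r3: IF@6 ID@9 stall=2 (RAW on I4.r3 (WB@11)) EX@12 MEM@13 WB@14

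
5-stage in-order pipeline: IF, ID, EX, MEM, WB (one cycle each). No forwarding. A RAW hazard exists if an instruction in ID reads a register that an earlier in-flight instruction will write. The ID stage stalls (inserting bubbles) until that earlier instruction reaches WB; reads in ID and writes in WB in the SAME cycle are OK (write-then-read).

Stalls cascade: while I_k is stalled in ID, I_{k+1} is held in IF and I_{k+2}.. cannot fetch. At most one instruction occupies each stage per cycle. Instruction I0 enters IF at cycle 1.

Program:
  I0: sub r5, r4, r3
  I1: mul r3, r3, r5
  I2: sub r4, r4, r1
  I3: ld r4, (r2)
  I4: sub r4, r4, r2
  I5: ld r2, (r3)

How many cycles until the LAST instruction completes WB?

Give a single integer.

I0 sub r5 <- r4,r3: IF@1 ID@2 stall=0 (-) EX@3 MEM@4 WB@5
I1 mul r3 <- r3,r5: IF@2 ID@3 stall=2 (RAW on I0.r5 (WB@5)) EX@6 MEM@7 WB@8
I2 sub r4 <- r4,r1: IF@3 ID@6 stall=0 (-) EX@7 MEM@8 WB@9
I3 ld r4 <- r2: IF@6 ID@7 stall=0 (-) EX@8 MEM@9 WB@10
I4 sub r4 <- r4,r2: IF@7 ID@8 stall=2 (RAW on I3.r4 (WB@10)) EX@11 MEM@12 WB@13
I5 ld r2 <- r3: IF@8 ID@11 stall=0 (-) EX@12 MEM@13 WB@14

Answer: 14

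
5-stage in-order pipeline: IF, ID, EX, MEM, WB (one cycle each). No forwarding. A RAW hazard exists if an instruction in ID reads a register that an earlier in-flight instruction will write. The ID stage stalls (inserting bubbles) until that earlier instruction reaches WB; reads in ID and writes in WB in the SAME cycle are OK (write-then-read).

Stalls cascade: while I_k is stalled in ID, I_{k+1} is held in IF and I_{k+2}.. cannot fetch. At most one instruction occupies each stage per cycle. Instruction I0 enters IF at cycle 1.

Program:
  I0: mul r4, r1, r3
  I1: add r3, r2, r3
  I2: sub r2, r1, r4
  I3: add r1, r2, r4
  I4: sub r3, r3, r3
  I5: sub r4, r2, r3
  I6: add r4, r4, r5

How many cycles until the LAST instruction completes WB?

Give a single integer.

Answer: 18

Derivation:
I0 mul r4 <- r1,r3: IF@1 ID@2 stall=0 (-) EX@3 MEM@4 WB@5
I1 add r3 <- r2,r3: IF@2 ID@3 stall=0 (-) EX@4 MEM@5 WB@6
I2 sub r2 <- r1,r4: IF@3 ID@4 stall=1 (RAW on I0.r4 (WB@5)) EX@6 MEM@7 WB@8
I3 add r1 <- r2,r4: IF@4 ID@6 stall=2 (RAW on I2.r2 (WB@8)) EX@9 MEM@10 WB@11
I4 sub r3 <- r3,r3: IF@6 ID@9 stall=0 (-) EX@10 MEM@11 WB@12
I5 sub r4 <- r2,r3: IF@9 ID@10 stall=2 (RAW on I4.r3 (WB@12)) EX@13 MEM@14 WB@15
I6 add r4 <- r4,r5: IF@10 ID@13 stall=2 (RAW on I5.r4 (WB@15)) EX@16 MEM@17 WB@18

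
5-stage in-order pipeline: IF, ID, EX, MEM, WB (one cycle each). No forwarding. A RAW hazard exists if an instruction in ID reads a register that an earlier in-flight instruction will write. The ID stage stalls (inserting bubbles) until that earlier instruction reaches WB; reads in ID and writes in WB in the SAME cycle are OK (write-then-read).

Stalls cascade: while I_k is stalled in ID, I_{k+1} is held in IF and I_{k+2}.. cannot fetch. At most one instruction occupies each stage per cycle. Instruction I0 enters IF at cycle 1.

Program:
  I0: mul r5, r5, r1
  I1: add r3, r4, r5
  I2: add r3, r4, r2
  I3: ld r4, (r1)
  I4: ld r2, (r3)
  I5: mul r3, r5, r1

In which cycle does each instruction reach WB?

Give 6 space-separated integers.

Answer: 5 8 9 10 12 13

Derivation:
I0 mul r5 <- r5,r1: IF@1 ID@2 stall=0 (-) EX@3 MEM@4 WB@5
I1 add r3 <- r4,r5: IF@2 ID@3 stall=2 (RAW on I0.r5 (WB@5)) EX@6 MEM@7 WB@8
I2 add r3 <- r4,r2: IF@3 ID@6 stall=0 (-) EX@7 MEM@8 WB@9
I3 ld r4 <- r1: IF@6 ID@7 stall=0 (-) EX@8 MEM@9 WB@10
I4 ld r2 <- r3: IF@7 ID@8 stall=1 (RAW on I2.r3 (WB@9)) EX@10 MEM@11 WB@12
I5 mul r3 <- r5,r1: IF@8 ID@10 stall=0 (-) EX@11 MEM@12 WB@13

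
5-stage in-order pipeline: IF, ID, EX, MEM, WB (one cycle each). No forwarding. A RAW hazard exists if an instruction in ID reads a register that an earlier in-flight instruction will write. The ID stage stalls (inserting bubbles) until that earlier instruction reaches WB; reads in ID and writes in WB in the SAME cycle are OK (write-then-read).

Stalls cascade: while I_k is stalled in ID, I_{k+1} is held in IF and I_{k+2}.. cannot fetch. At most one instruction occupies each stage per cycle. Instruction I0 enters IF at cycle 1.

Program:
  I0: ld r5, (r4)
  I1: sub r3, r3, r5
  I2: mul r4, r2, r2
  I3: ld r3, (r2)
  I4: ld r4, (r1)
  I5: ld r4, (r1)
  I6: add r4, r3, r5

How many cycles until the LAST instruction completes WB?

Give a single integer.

Answer: 13

Derivation:
I0 ld r5 <- r4: IF@1 ID@2 stall=0 (-) EX@3 MEM@4 WB@5
I1 sub r3 <- r3,r5: IF@2 ID@3 stall=2 (RAW on I0.r5 (WB@5)) EX@6 MEM@7 WB@8
I2 mul r4 <- r2,r2: IF@3 ID@6 stall=0 (-) EX@7 MEM@8 WB@9
I3 ld r3 <- r2: IF@6 ID@7 stall=0 (-) EX@8 MEM@9 WB@10
I4 ld r4 <- r1: IF@7 ID@8 stall=0 (-) EX@9 MEM@10 WB@11
I5 ld r4 <- r1: IF@8 ID@9 stall=0 (-) EX@10 MEM@11 WB@12
I6 add r4 <- r3,r5: IF@9 ID@10 stall=0 (-) EX@11 MEM@12 WB@13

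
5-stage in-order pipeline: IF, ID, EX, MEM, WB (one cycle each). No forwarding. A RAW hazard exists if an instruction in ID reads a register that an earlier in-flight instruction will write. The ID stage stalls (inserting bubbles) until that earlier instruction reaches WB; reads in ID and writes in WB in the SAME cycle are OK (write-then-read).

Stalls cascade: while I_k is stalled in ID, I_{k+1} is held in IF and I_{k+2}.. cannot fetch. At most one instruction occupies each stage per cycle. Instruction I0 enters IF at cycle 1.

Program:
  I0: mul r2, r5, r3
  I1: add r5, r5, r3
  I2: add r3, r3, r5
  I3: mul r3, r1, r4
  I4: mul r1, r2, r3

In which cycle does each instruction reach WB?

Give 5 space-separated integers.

Answer: 5 6 9 10 13

Derivation:
I0 mul r2 <- r5,r3: IF@1 ID@2 stall=0 (-) EX@3 MEM@4 WB@5
I1 add r5 <- r5,r3: IF@2 ID@3 stall=0 (-) EX@4 MEM@5 WB@6
I2 add r3 <- r3,r5: IF@3 ID@4 stall=2 (RAW on I1.r5 (WB@6)) EX@7 MEM@8 WB@9
I3 mul r3 <- r1,r4: IF@4 ID@7 stall=0 (-) EX@8 MEM@9 WB@10
I4 mul r1 <- r2,r3: IF@7 ID@8 stall=2 (RAW on I3.r3 (WB@10)) EX@11 MEM@12 WB@13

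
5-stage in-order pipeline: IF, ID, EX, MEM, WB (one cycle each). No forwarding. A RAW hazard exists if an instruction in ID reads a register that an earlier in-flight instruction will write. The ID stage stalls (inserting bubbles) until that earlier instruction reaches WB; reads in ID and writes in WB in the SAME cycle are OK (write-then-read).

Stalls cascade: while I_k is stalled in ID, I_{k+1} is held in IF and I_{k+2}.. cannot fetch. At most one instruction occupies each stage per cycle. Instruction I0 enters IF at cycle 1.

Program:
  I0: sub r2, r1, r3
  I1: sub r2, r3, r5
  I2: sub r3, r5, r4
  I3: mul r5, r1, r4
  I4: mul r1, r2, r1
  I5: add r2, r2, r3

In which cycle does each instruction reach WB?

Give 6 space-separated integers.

I0 sub r2 <- r1,r3: IF@1 ID@2 stall=0 (-) EX@3 MEM@4 WB@5
I1 sub r2 <- r3,r5: IF@2 ID@3 stall=0 (-) EX@4 MEM@5 WB@6
I2 sub r3 <- r5,r4: IF@3 ID@4 stall=0 (-) EX@5 MEM@6 WB@7
I3 mul r5 <- r1,r4: IF@4 ID@5 stall=0 (-) EX@6 MEM@7 WB@8
I4 mul r1 <- r2,r1: IF@5 ID@6 stall=0 (-) EX@7 MEM@8 WB@9
I5 add r2 <- r2,r3: IF@6 ID@7 stall=0 (-) EX@8 MEM@9 WB@10

Answer: 5 6 7 8 9 10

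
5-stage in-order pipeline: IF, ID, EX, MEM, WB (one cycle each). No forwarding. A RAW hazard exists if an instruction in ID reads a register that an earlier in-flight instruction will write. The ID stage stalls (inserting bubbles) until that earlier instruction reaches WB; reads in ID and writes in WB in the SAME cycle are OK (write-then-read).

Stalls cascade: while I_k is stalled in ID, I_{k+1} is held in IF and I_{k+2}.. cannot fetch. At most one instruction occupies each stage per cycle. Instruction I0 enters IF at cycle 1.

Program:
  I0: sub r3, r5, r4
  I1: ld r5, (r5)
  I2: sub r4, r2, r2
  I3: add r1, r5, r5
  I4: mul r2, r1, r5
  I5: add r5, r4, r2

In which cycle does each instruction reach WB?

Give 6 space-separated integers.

Answer: 5 6 7 9 12 15

Derivation:
I0 sub r3 <- r5,r4: IF@1 ID@2 stall=0 (-) EX@3 MEM@4 WB@5
I1 ld r5 <- r5: IF@2 ID@3 stall=0 (-) EX@4 MEM@5 WB@6
I2 sub r4 <- r2,r2: IF@3 ID@4 stall=0 (-) EX@5 MEM@6 WB@7
I3 add r1 <- r5,r5: IF@4 ID@5 stall=1 (RAW on I1.r5 (WB@6)) EX@7 MEM@8 WB@9
I4 mul r2 <- r1,r5: IF@5 ID@7 stall=2 (RAW on I3.r1 (WB@9)) EX@10 MEM@11 WB@12
I5 add r5 <- r4,r2: IF@7 ID@10 stall=2 (RAW on I4.r2 (WB@12)) EX@13 MEM@14 WB@15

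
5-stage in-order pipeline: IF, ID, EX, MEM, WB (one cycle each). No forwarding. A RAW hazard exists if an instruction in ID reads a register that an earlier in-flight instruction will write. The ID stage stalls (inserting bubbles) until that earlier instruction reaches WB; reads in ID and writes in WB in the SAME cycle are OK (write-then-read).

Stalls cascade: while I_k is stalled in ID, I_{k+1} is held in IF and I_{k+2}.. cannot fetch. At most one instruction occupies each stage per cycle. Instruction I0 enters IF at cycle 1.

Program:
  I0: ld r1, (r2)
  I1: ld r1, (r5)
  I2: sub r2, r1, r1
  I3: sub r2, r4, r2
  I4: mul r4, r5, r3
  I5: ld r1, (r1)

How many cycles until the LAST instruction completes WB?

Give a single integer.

I0 ld r1 <- r2: IF@1 ID@2 stall=0 (-) EX@3 MEM@4 WB@5
I1 ld r1 <- r5: IF@2 ID@3 stall=0 (-) EX@4 MEM@5 WB@6
I2 sub r2 <- r1,r1: IF@3 ID@4 stall=2 (RAW on I1.r1 (WB@6)) EX@7 MEM@8 WB@9
I3 sub r2 <- r4,r2: IF@4 ID@7 stall=2 (RAW on I2.r2 (WB@9)) EX@10 MEM@11 WB@12
I4 mul r4 <- r5,r3: IF@7 ID@10 stall=0 (-) EX@11 MEM@12 WB@13
I5 ld r1 <- r1: IF@10 ID@11 stall=0 (-) EX@12 MEM@13 WB@14

Answer: 14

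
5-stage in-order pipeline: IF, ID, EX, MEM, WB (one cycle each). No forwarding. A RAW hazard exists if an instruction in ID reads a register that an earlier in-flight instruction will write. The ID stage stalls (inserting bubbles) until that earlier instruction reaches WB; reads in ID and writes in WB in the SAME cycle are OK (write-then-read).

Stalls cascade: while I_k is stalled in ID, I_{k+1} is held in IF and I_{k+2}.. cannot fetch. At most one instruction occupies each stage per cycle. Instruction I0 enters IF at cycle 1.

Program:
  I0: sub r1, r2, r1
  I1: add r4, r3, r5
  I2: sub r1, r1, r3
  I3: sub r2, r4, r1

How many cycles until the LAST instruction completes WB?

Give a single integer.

I0 sub r1 <- r2,r1: IF@1 ID@2 stall=0 (-) EX@3 MEM@4 WB@5
I1 add r4 <- r3,r5: IF@2 ID@3 stall=0 (-) EX@4 MEM@5 WB@6
I2 sub r1 <- r1,r3: IF@3 ID@4 stall=1 (RAW on I0.r1 (WB@5)) EX@6 MEM@7 WB@8
I3 sub r2 <- r4,r1: IF@4 ID@6 stall=2 (RAW on I2.r1 (WB@8)) EX@9 MEM@10 WB@11

Answer: 11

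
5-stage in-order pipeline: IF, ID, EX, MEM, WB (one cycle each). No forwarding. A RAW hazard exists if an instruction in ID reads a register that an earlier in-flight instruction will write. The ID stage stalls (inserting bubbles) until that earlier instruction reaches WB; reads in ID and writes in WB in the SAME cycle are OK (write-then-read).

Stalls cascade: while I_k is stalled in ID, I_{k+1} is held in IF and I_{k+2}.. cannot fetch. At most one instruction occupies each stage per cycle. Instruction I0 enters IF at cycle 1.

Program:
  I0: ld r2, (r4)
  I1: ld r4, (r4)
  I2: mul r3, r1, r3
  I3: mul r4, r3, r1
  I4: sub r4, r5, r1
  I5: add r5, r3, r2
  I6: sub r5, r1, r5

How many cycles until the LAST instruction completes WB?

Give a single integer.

Answer: 15

Derivation:
I0 ld r2 <- r4: IF@1 ID@2 stall=0 (-) EX@3 MEM@4 WB@5
I1 ld r4 <- r4: IF@2 ID@3 stall=0 (-) EX@4 MEM@5 WB@6
I2 mul r3 <- r1,r3: IF@3 ID@4 stall=0 (-) EX@5 MEM@6 WB@7
I3 mul r4 <- r3,r1: IF@4 ID@5 stall=2 (RAW on I2.r3 (WB@7)) EX@8 MEM@9 WB@10
I4 sub r4 <- r5,r1: IF@5 ID@8 stall=0 (-) EX@9 MEM@10 WB@11
I5 add r5 <- r3,r2: IF@8 ID@9 stall=0 (-) EX@10 MEM@11 WB@12
I6 sub r5 <- r1,r5: IF@9 ID@10 stall=2 (RAW on I5.r5 (WB@12)) EX@13 MEM@14 WB@15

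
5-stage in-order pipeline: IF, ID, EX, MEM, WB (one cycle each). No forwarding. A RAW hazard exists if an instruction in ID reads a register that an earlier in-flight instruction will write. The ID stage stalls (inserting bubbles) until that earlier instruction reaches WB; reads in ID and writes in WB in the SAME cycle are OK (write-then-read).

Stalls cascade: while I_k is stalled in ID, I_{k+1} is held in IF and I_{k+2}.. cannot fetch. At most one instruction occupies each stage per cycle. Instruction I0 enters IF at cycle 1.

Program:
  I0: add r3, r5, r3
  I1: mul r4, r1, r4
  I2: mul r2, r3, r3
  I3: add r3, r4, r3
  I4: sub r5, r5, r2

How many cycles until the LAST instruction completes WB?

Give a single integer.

I0 add r3 <- r5,r3: IF@1 ID@2 stall=0 (-) EX@3 MEM@4 WB@5
I1 mul r4 <- r1,r4: IF@2 ID@3 stall=0 (-) EX@4 MEM@5 WB@6
I2 mul r2 <- r3,r3: IF@3 ID@4 stall=1 (RAW on I0.r3 (WB@5)) EX@6 MEM@7 WB@8
I3 add r3 <- r4,r3: IF@4 ID@6 stall=0 (-) EX@7 MEM@8 WB@9
I4 sub r5 <- r5,r2: IF@6 ID@7 stall=1 (RAW on I2.r2 (WB@8)) EX@9 MEM@10 WB@11

Answer: 11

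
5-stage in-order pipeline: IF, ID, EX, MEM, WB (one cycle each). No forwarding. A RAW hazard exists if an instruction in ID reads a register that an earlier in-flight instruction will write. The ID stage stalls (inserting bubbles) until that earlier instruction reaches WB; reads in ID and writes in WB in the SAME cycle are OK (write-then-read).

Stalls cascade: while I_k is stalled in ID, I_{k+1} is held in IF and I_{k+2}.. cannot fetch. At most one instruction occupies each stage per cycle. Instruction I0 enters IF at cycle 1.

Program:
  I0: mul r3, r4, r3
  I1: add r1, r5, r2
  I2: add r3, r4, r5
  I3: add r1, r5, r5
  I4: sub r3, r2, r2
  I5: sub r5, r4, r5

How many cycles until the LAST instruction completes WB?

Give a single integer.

Answer: 10

Derivation:
I0 mul r3 <- r4,r3: IF@1 ID@2 stall=0 (-) EX@3 MEM@4 WB@5
I1 add r1 <- r5,r2: IF@2 ID@3 stall=0 (-) EX@4 MEM@5 WB@6
I2 add r3 <- r4,r5: IF@3 ID@4 stall=0 (-) EX@5 MEM@6 WB@7
I3 add r1 <- r5,r5: IF@4 ID@5 stall=0 (-) EX@6 MEM@7 WB@8
I4 sub r3 <- r2,r2: IF@5 ID@6 stall=0 (-) EX@7 MEM@8 WB@9
I5 sub r5 <- r4,r5: IF@6 ID@7 stall=0 (-) EX@8 MEM@9 WB@10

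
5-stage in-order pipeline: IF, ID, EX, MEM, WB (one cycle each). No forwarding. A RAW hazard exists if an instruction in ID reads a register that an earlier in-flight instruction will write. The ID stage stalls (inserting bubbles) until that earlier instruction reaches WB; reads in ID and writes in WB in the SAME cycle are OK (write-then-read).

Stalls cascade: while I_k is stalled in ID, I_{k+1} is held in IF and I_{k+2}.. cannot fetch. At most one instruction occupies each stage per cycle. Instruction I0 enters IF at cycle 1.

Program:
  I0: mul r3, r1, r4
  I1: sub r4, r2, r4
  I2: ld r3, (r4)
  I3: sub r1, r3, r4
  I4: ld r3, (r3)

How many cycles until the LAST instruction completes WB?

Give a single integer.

I0 mul r3 <- r1,r4: IF@1 ID@2 stall=0 (-) EX@3 MEM@4 WB@5
I1 sub r4 <- r2,r4: IF@2 ID@3 stall=0 (-) EX@4 MEM@5 WB@6
I2 ld r3 <- r4: IF@3 ID@4 stall=2 (RAW on I1.r4 (WB@6)) EX@7 MEM@8 WB@9
I3 sub r1 <- r3,r4: IF@4 ID@7 stall=2 (RAW on I2.r3 (WB@9)) EX@10 MEM@11 WB@12
I4 ld r3 <- r3: IF@7 ID@10 stall=0 (-) EX@11 MEM@12 WB@13

Answer: 13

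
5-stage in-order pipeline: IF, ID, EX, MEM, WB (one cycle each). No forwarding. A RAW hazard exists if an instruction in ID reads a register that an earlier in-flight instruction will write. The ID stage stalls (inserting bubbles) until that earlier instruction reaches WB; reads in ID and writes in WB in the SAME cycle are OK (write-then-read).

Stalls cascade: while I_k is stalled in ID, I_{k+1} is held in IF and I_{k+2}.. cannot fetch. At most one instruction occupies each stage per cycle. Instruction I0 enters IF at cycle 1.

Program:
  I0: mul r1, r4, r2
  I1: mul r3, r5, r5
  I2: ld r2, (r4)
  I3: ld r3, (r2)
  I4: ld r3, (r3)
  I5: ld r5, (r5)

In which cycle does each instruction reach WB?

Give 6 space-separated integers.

I0 mul r1 <- r4,r2: IF@1 ID@2 stall=0 (-) EX@3 MEM@4 WB@5
I1 mul r3 <- r5,r5: IF@2 ID@3 stall=0 (-) EX@4 MEM@5 WB@6
I2 ld r2 <- r4: IF@3 ID@4 stall=0 (-) EX@5 MEM@6 WB@7
I3 ld r3 <- r2: IF@4 ID@5 stall=2 (RAW on I2.r2 (WB@7)) EX@8 MEM@9 WB@10
I4 ld r3 <- r3: IF@5 ID@8 stall=2 (RAW on I3.r3 (WB@10)) EX@11 MEM@12 WB@13
I5 ld r5 <- r5: IF@8 ID@11 stall=0 (-) EX@12 MEM@13 WB@14

Answer: 5 6 7 10 13 14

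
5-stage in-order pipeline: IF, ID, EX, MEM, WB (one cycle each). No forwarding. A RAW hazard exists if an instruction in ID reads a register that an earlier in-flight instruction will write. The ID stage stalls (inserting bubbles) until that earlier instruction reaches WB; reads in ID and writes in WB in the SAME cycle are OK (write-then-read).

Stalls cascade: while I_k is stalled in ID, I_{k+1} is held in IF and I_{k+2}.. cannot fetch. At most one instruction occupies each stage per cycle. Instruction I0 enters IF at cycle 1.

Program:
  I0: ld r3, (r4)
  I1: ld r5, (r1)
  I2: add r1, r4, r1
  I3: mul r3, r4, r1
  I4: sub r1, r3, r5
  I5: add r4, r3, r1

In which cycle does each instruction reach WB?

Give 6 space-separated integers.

Answer: 5 6 7 10 13 16

Derivation:
I0 ld r3 <- r4: IF@1 ID@2 stall=0 (-) EX@3 MEM@4 WB@5
I1 ld r5 <- r1: IF@2 ID@3 stall=0 (-) EX@4 MEM@5 WB@6
I2 add r1 <- r4,r1: IF@3 ID@4 stall=0 (-) EX@5 MEM@6 WB@7
I3 mul r3 <- r4,r1: IF@4 ID@5 stall=2 (RAW on I2.r1 (WB@7)) EX@8 MEM@9 WB@10
I4 sub r1 <- r3,r5: IF@5 ID@8 stall=2 (RAW on I3.r3 (WB@10)) EX@11 MEM@12 WB@13
I5 add r4 <- r3,r1: IF@8 ID@11 stall=2 (RAW on I4.r1 (WB@13)) EX@14 MEM@15 WB@16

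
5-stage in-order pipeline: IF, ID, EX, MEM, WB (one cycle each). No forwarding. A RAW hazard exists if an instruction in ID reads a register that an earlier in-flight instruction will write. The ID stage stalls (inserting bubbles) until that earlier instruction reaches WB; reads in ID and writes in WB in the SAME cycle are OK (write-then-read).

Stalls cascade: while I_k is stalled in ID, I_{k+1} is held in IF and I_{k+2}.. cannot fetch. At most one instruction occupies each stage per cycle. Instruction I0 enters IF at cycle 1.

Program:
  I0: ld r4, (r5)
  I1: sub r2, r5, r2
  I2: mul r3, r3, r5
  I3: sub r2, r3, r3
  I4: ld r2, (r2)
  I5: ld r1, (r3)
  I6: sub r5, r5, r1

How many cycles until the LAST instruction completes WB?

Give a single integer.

Answer: 17

Derivation:
I0 ld r4 <- r5: IF@1 ID@2 stall=0 (-) EX@3 MEM@4 WB@5
I1 sub r2 <- r5,r2: IF@2 ID@3 stall=0 (-) EX@4 MEM@5 WB@6
I2 mul r3 <- r3,r5: IF@3 ID@4 stall=0 (-) EX@5 MEM@6 WB@7
I3 sub r2 <- r3,r3: IF@4 ID@5 stall=2 (RAW on I2.r3 (WB@7)) EX@8 MEM@9 WB@10
I4 ld r2 <- r2: IF@5 ID@8 stall=2 (RAW on I3.r2 (WB@10)) EX@11 MEM@12 WB@13
I5 ld r1 <- r3: IF@8 ID@11 stall=0 (-) EX@12 MEM@13 WB@14
I6 sub r5 <- r5,r1: IF@11 ID@12 stall=2 (RAW on I5.r1 (WB@14)) EX@15 MEM@16 WB@17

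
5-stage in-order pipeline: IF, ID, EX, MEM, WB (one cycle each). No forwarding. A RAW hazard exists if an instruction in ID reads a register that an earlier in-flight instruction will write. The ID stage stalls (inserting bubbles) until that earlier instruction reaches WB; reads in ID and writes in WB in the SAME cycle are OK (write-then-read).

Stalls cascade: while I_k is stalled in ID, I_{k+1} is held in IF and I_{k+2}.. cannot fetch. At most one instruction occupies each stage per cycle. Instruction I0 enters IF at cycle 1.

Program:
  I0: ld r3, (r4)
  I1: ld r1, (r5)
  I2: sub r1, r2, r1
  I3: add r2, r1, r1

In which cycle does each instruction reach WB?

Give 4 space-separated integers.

Answer: 5 6 9 12

Derivation:
I0 ld r3 <- r4: IF@1 ID@2 stall=0 (-) EX@3 MEM@4 WB@5
I1 ld r1 <- r5: IF@2 ID@3 stall=0 (-) EX@4 MEM@5 WB@6
I2 sub r1 <- r2,r1: IF@3 ID@4 stall=2 (RAW on I1.r1 (WB@6)) EX@7 MEM@8 WB@9
I3 add r2 <- r1,r1: IF@4 ID@7 stall=2 (RAW on I2.r1 (WB@9)) EX@10 MEM@11 WB@12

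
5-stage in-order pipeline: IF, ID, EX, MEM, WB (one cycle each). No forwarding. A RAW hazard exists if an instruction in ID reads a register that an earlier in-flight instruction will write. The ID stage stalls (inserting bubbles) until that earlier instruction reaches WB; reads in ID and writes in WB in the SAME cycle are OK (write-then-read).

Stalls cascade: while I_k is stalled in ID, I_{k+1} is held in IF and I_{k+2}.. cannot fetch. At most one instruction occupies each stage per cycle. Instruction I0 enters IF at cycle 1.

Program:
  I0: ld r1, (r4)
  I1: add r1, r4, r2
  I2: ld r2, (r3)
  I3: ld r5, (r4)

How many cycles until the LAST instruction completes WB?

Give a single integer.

Answer: 8

Derivation:
I0 ld r1 <- r4: IF@1 ID@2 stall=0 (-) EX@3 MEM@4 WB@5
I1 add r1 <- r4,r2: IF@2 ID@3 stall=0 (-) EX@4 MEM@5 WB@6
I2 ld r2 <- r3: IF@3 ID@4 stall=0 (-) EX@5 MEM@6 WB@7
I3 ld r5 <- r4: IF@4 ID@5 stall=0 (-) EX@6 MEM@7 WB@8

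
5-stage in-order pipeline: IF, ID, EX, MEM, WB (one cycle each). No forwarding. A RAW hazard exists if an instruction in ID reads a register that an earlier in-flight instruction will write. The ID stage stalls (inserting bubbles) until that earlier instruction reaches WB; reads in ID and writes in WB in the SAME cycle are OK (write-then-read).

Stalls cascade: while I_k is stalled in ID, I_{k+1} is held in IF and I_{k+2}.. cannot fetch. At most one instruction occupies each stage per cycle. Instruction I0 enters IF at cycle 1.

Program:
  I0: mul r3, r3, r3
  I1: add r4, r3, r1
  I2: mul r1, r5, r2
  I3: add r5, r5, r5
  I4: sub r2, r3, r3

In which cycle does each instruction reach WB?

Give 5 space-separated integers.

I0 mul r3 <- r3,r3: IF@1 ID@2 stall=0 (-) EX@3 MEM@4 WB@5
I1 add r4 <- r3,r1: IF@2 ID@3 stall=2 (RAW on I0.r3 (WB@5)) EX@6 MEM@7 WB@8
I2 mul r1 <- r5,r2: IF@3 ID@6 stall=0 (-) EX@7 MEM@8 WB@9
I3 add r5 <- r5,r5: IF@6 ID@7 stall=0 (-) EX@8 MEM@9 WB@10
I4 sub r2 <- r3,r3: IF@7 ID@8 stall=0 (-) EX@9 MEM@10 WB@11

Answer: 5 8 9 10 11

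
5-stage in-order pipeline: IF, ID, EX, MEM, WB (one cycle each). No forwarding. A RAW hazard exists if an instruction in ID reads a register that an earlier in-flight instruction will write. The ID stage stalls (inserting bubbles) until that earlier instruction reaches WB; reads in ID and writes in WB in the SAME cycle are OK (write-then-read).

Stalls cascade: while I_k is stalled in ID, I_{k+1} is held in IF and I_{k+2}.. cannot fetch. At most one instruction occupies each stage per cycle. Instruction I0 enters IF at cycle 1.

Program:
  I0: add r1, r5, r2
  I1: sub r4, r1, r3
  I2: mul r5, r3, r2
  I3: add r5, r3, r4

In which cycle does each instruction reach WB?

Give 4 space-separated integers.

I0 add r1 <- r5,r2: IF@1 ID@2 stall=0 (-) EX@3 MEM@4 WB@5
I1 sub r4 <- r1,r3: IF@2 ID@3 stall=2 (RAW on I0.r1 (WB@5)) EX@6 MEM@7 WB@8
I2 mul r5 <- r3,r2: IF@3 ID@6 stall=0 (-) EX@7 MEM@8 WB@9
I3 add r5 <- r3,r4: IF@6 ID@7 stall=1 (RAW on I1.r4 (WB@8)) EX@9 MEM@10 WB@11

Answer: 5 8 9 11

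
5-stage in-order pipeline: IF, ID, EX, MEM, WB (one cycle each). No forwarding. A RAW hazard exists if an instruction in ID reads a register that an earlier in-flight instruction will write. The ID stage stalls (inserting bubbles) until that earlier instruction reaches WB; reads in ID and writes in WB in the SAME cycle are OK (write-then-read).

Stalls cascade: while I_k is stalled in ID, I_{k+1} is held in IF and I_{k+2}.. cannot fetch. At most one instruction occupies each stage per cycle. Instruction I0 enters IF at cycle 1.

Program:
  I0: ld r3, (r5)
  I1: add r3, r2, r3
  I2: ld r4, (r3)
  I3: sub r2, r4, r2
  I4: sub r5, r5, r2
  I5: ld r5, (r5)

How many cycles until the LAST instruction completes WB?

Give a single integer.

I0 ld r3 <- r5: IF@1 ID@2 stall=0 (-) EX@3 MEM@4 WB@5
I1 add r3 <- r2,r3: IF@2 ID@3 stall=2 (RAW on I0.r3 (WB@5)) EX@6 MEM@7 WB@8
I2 ld r4 <- r3: IF@3 ID@6 stall=2 (RAW on I1.r3 (WB@8)) EX@9 MEM@10 WB@11
I3 sub r2 <- r4,r2: IF@6 ID@9 stall=2 (RAW on I2.r4 (WB@11)) EX@12 MEM@13 WB@14
I4 sub r5 <- r5,r2: IF@9 ID@12 stall=2 (RAW on I3.r2 (WB@14)) EX@15 MEM@16 WB@17
I5 ld r5 <- r5: IF@12 ID@15 stall=2 (RAW on I4.r5 (WB@17)) EX@18 MEM@19 WB@20

Answer: 20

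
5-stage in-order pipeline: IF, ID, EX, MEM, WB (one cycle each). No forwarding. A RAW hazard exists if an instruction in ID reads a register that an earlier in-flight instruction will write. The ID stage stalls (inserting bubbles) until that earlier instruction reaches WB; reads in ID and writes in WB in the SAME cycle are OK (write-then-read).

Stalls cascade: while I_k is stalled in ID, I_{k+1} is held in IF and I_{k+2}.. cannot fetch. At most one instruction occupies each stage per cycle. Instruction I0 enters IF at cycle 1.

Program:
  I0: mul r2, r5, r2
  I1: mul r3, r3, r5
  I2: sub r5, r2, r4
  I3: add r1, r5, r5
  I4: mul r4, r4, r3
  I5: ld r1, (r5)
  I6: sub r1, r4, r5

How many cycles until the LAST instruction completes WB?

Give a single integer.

I0 mul r2 <- r5,r2: IF@1 ID@2 stall=0 (-) EX@3 MEM@4 WB@5
I1 mul r3 <- r3,r5: IF@2 ID@3 stall=0 (-) EX@4 MEM@5 WB@6
I2 sub r5 <- r2,r4: IF@3 ID@4 stall=1 (RAW on I0.r2 (WB@5)) EX@6 MEM@7 WB@8
I3 add r1 <- r5,r5: IF@4 ID@6 stall=2 (RAW on I2.r5 (WB@8)) EX@9 MEM@10 WB@11
I4 mul r4 <- r4,r3: IF@6 ID@9 stall=0 (-) EX@10 MEM@11 WB@12
I5 ld r1 <- r5: IF@9 ID@10 stall=0 (-) EX@11 MEM@12 WB@13
I6 sub r1 <- r4,r5: IF@10 ID@11 stall=1 (RAW on I4.r4 (WB@12)) EX@13 MEM@14 WB@15

Answer: 15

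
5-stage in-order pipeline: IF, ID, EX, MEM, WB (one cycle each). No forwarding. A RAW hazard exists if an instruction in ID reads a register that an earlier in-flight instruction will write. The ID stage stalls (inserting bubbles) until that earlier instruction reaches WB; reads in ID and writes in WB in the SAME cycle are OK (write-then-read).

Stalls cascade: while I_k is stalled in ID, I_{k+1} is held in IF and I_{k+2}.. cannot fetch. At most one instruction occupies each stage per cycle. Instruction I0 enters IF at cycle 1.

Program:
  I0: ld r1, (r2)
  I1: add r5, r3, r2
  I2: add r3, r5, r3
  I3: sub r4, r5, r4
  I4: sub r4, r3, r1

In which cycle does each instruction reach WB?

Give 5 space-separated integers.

Answer: 5 6 9 10 12

Derivation:
I0 ld r1 <- r2: IF@1 ID@2 stall=0 (-) EX@3 MEM@4 WB@5
I1 add r5 <- r3,r2: IF@2 ID@3 stall=0 (-) EX@4 MEM@5 WB@6
I2 add r3 <- r5,r3: IF@3 ID@4 stall=2 (RAW on I1.r5 (WB@6)) EX@7 MEM@8 WB@9
I3 sub r4 <- r5,r4: IF@4 ID@7 stall=0 (-) EX@8 MEM@9 WB@10
I4 sub r4 <- r3,r1: IF@7 ID@8 stall=1 (RAW on I2.r3 (WB@9)) EX@10 MEM@11 WB@12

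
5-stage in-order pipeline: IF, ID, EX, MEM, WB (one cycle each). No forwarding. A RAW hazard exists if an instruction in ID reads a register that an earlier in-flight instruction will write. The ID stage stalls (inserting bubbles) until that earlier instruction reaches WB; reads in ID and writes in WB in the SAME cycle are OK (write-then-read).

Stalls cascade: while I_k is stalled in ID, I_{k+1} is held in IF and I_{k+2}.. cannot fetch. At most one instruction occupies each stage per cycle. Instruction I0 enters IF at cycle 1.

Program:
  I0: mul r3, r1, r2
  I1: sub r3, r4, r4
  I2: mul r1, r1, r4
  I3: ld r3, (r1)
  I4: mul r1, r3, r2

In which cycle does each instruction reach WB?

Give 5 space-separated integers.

Answer: 5 6 7 10 13

Derivation:
I0 mul r3 <- r1,r2: IF@1 ID@2 stall=0 (-) EX@3 MEM@4 WB@5
I1 sub r3 <- r4,r4: IF@2 ID@3 stall=0 (-) EX@4 MEM@5 WB@6
I2 mul r1 <- r1,r4: IF@3 ID@4 stall=0 (-) EX@5 MEM@6 WB@7
I3 ld r3 <- r1: IF@4 ID@5 stall=2 (RAW on I2.r1 (WB@7)) EX@8 MEM@9 WB@10
I4 mul r1 <- r3,r2: IF@5 ID@8 stall=2 (RAW on I3.r3 (WB@10)) EX@11 MEM@12 WB@13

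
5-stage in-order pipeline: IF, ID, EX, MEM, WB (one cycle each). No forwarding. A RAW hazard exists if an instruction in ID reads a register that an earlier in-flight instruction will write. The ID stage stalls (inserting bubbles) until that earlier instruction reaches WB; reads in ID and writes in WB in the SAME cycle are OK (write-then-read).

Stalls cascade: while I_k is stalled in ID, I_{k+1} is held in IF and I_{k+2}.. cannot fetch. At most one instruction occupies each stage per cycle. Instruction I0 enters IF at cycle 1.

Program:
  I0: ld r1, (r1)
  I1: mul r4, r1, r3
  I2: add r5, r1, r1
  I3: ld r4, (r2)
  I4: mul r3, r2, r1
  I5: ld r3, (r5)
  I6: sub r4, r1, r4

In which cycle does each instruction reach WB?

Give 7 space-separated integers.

Answer: 5 8 9 10 11 12 13

Derivation:
I0 ld r1 <- r1: IF@1 ID@2 stall=0 (-) EX@3 MEM@4 WB@5
I1 mul r4 <- r1,r3: IF@2 ID@3 stall=2 (RAW on I0.r1 (WB@5)) EX@6 MEM@7 WB@8
I2 add r5 <- r1,r1: IF@3 ID@6 stall=0 (-) EX@7 MEM@8 WB@9
I3 ld r4 <- r2: IF@6 ID@7 stall=0 (-) EX@8 MEM@9 WB@10
I4 mul r3 <- r2,r1: IF@7 ID@8 stall=0 (-) EX@9 MEM@10 WB@11
I5 ld r3 <- r5: IF@8 ID@9 stall=0 (-) EX@10 MEM@11 WB@12
I6 sub r4 <- r1,r4: IF@9 ID@10 stall=0 (-) EX@11 MEM@12 WB@13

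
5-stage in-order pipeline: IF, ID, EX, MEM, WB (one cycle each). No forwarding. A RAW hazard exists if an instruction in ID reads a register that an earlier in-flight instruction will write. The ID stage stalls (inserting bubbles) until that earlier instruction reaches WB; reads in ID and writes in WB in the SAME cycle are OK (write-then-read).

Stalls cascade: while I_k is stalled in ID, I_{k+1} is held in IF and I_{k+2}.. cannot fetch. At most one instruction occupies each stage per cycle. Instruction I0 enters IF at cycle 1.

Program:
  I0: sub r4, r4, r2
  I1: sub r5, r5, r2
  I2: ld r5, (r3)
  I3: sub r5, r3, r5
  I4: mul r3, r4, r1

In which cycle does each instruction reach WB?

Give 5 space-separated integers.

I0 sub r4 <- r4,r2: IF@1 ID@2 stall=0 (-) EX@3 MEM@4 WB@5
I1 sub r5 <- r5,r2: IF@2 ID@3 stall=0 (-) EX@4 MEM@5 WB@6
I2 ld r5 <- r3: IF@3 ID@4 stall=0 (-) EX@5 MEM@6 WB@7
I3 sub r5 <- r3,r5: IF@4 ID@5 stall=2 (RAW on I2.r5 (WB@7)) EX@8 MEM@9 WB@10
I4 mul r3 <- r4,r1: IF@5 ID@8 stall=0 (-) EX@9 MEM@10 WB@11

Answer: 5 6 7 10 11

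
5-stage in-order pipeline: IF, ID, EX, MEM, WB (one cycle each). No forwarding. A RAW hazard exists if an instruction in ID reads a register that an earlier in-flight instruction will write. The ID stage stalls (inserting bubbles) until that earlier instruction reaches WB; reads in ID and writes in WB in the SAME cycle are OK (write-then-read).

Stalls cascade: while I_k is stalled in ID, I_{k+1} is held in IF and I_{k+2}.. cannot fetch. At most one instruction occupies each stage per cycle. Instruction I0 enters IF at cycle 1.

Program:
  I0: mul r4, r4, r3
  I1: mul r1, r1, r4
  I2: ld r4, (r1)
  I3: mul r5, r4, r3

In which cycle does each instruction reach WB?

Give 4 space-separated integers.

Answer: 5 8 11 14

Derivation:
I0 mul r4 <- r4,r3: IF@1 ID@2 stall=0 (-) EX@3 MEM@4 WB@5
I1 mul r1 <- r1,r4: IF@2 ID@3 stall=2 (RAW on I0.r4 (WB@5)) EX@6 MEM@7 WB@8
I2 ld r4 <- r1: IF@3 ID@6 stall=2 (RAW on I1.r1 (WB@8)) EX@9 MEM@10 WB@11
I3 mul r5 <- r4,r3: IF@6 ID@9 stall=2 (RAW on I2.r4 (WB@11)) EX@12 MEM@13 WB@14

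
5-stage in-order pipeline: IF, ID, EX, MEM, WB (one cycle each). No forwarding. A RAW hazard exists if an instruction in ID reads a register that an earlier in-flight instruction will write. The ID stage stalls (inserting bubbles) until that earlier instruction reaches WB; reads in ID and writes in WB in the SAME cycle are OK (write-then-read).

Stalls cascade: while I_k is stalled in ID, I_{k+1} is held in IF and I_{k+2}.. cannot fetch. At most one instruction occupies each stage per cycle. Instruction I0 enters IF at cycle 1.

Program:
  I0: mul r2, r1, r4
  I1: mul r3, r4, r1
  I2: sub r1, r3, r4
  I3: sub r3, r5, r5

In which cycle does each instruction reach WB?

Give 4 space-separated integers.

Answer: 5 6 9 10

Derivation:
I0 mul r2 <- r1,r4: IF@1 ID@2 stall=0 (-) EX@3 MEM@4 WB@5
I1 mul r3 <- r4,r1: IF@2 ID@3 stall=0 (-) EX@4 MEM@5 WB@6
I2 sub r1 <- r3,r4: IF@3 ID@4 stall=2 (RAW on I1.r3 (WB@6)) EX@7 MEM@8 WB@9
I3 sub r3 <- r5,r5: IF@4 ID@7 stall=0 (-) EX@8 MEM@9 WB@10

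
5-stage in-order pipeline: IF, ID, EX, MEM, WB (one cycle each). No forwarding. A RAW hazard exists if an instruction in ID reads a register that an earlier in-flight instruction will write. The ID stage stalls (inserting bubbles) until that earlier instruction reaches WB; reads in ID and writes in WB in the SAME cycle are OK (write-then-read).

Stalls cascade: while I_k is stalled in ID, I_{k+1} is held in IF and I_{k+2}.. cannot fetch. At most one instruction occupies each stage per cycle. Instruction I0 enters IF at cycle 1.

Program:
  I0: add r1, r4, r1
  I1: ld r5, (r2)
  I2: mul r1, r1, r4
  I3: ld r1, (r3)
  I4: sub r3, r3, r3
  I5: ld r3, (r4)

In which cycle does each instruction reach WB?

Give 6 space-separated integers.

Answer: 5 6 8 9 10 11

Derivation:
I0 add r1 <- r4,r1: IF@1 ID@2 stall=0 (-) EX@3 MEM@4 WB@5
I1 ld r5 <- r2: IF@2 ID@3 stall=0 (-) EX@4 MEM@5 WB@6
I2 mul r1 <- r1,r4: IF@3 ID@4 stall=1 (RAW on I0.r1 (WB@5)) EX@6 MEM@7 WB@8
I3 ld r1 <- r3: IF@4 ID@6 stall=0 (-) EX@7 MEM@8 WB@9
I4 sub r3 <- r3,r3: IF@6 ID@7 stall=0 (-) EX@8 MEM@9 WB@10
I5 ld r3 <- r4: IF@7 ID@8 stall=0 (-) EX@9 MEM@10 WB@11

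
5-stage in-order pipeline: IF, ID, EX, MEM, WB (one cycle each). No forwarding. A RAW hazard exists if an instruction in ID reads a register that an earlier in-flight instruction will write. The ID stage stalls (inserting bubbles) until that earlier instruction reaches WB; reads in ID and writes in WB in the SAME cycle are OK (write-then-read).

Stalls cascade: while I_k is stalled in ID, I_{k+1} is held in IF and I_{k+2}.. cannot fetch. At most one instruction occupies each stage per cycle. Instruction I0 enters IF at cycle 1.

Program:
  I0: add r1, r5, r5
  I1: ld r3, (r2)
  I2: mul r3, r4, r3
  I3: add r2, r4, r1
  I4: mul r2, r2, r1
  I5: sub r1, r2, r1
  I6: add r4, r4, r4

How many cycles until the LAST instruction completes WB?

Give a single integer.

I0 add r1 <- r5,r5: IF@1 ID@2 stall=0 (-) EX@3 MEM@4 WB@5
I1 ld r3 <- r2: IF@2 ID@3 stall=0 (-) EX@4 MEM@5 WB@6
I2 mul r3 <- r4,r3: IF@3 ID@4 stall=2 (RAW on I1.r3 (WB@6)) EX@7 MEM@8 WB@9
I3 add r2 <- r4,r1: IF@4 ID@7 stall=0 (-) EX@8 MEM@9 WB@10
I4 mul r2 <- r2,r1: IF@7 ID@8 stall=2 (RAW on I3.r2 (WB@10)) EX@11 MEM@12 WB@13
I5 sub r1 <- r2,r1: IF@8 ID@11 stall=2 (RAW on I4.r2 (WB@13)) EX@14 MEM@15 WB@16
I6 add r4 <- r4,r4: IF@11 ID@14 stall=0 (-) EX@15 MEM@16 WB@17

Answer: 17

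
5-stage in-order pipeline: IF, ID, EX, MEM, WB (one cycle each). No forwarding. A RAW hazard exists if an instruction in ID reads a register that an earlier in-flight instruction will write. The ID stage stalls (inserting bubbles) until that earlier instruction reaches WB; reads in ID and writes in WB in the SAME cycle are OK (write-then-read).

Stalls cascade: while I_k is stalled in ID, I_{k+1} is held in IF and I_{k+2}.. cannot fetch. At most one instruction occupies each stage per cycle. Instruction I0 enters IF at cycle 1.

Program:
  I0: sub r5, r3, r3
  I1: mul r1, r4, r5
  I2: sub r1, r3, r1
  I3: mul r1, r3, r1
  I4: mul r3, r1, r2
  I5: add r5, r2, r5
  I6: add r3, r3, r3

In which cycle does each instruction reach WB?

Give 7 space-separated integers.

I0 sub r5 <- r3,r3: IF@1 ID@2 stall=0 (-) EX@3 MEM@4 WB@5
I1 mul r1 <- r4,r5: IF@2 ID@3 stall=2 (RAW on I0.r5 (WB@5)) EX@6 MEM@7 WB@8
I2 sub r1 <- r3,r1: IF@3 ID@6 stall=2 (RAW on I1.r1 (WB@8)) EX@9 MEM@10 WB@11
I3 mul r1 <- r3,r1: IF@6 ID@9 stall=2 (RAW on I2.r1 (WB@11)) EX@12 MEM@13 WB@14
I4 mul r3 <- r1,r2: IF@9 ID@12 stall=2 (RAW on I3.r1 (WB@14)) EX@15 MEM@16 WB@17
I5 add r5 <- r2,r5: IF@12 ID@15 stall=0 (-) EX@16 MEM@17 WB@18
I6 add r3 <- r3,r3: IF@15 ID@16 stall=1 (RAW on I4.r3 (WB@17)) EX@18 MEM@19 WB@20

Answer: 5 8 11 14 17 18 20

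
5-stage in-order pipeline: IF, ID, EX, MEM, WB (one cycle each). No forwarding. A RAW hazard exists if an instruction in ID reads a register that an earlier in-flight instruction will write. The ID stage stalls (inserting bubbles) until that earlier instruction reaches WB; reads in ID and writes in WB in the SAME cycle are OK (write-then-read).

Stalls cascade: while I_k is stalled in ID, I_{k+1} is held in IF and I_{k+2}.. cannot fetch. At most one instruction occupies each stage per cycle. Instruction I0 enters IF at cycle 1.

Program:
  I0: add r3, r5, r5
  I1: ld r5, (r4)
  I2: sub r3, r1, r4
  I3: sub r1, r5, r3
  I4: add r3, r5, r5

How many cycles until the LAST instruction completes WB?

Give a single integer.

I0 add r3 <- r5,r5: IF@1 ID@2 stall=0 (-) EX@3 MEM@4 WB@5
I1 ld r5 <- r4: IF@2 ID@3 stall=0 (-) EX@4 MEM@5 WB@6
I2 sub r3 <- r1,r4: IF@3 ID@4 stall=0 (-) EX@5 MEM@6 WB@7
I3 sub r1 <- r5,r3: IF@4 ID@5 stall=2 (RAW on I2.r3 (WB@7)) EX@8 MEM@9 WB@10
I4 add r3 <- r5,r5: IF@5 ID@8 stall=0 (-) EX@9 MEM@10 WB@11

Answer: 11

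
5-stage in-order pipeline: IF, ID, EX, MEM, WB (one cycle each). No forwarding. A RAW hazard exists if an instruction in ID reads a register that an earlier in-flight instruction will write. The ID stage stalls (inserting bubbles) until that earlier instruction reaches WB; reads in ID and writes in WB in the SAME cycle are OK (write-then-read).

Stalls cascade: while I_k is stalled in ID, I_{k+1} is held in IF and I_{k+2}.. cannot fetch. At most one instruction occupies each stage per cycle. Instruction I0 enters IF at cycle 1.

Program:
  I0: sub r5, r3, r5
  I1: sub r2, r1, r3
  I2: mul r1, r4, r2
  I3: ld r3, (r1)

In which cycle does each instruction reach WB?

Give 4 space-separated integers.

I0 sub r5 <- r3,r5: IF@1 ID@2 stall=0 (-) EX@3 MEM@4 WB@5
I1 sub r2 <- r1,r3: IF@2 ID@3 stall=0 (-) EX@4 MEM@5 WB@6
I2 mul r1 <- r4,r2: IF@3 ID@4 stall=2 (RAW on I1.r2 (WB@6)) EX@7 MEM@8 WB@9
I3 ld r3 <- r1: IF@4 ID@7 stall=2 (RAW on I2.r1 (WB@9)) EX@10 MEM@11 WB@12

Answer: 5 6 9 12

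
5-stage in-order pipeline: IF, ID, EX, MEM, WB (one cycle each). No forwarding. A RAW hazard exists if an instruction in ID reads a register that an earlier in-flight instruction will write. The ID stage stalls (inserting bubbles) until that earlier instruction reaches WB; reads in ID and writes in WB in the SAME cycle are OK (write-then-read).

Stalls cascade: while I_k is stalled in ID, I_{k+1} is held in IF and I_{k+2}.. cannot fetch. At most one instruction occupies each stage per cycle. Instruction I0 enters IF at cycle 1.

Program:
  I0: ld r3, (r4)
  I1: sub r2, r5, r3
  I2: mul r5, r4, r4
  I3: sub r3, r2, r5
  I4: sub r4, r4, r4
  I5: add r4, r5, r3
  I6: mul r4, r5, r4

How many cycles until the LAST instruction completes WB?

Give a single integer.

I0 ld r3 <- r4: IF@1 ID@2 stall=0 (-) EX@3 MEM@4 WB@5
I1 sub r2 <- r5,r3: IF@2 ID@3 stall=2 (RAW on I0.r3 (WB@5)) EX@6 MEM@7 WB@8
I2 mul r5 <- r4,r4: IF@3 ID@6 stall=0 (-) EX@7 MEM@8 WB@9
I3 sub r3 <- r2,r5: IF@6 ID@7 stall=2 (RAW on I2.r5 (WB@9)) EX@10 MEM@11 WB@12
I4 sub r4 <- r4,r4: IF@7 ID@10 stall=0 (-) EX@11 MEM@12 WB@13
I5 add r4 <- r5,r3: IF@10 ID@11 stall=1 (RAW on I3.r3 (WB@12)) EX@13 MEM@14 WB@15
I6 mul r4 <- r5,r4: IF@11 ID@13 stall=2 (RAW on I5.r4 (WB@15)) EX@16 MEM@17 WB@18

Answer: 18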